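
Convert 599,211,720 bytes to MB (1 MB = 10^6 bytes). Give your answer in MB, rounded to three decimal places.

599,211,720 bytes given.
1 MB = 10^6 bytes = 1,000,000 bytes
599,211,720 / 1,000,000 = 599.212 MB

599.212 MB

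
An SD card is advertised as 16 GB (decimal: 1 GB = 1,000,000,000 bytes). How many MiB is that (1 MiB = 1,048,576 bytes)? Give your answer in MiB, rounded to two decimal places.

15,258.79 MiB

16 GB × 1,000,000,000 bytes/GB = 16,000,000,000 bytes
1 MiB = 2^20 bytes = 1,048,576 bytes
16,000,000,000 / 1,048,576 = 15,258.79 MiB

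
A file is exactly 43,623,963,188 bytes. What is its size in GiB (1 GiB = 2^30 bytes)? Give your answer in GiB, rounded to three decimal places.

40.628 GiB

43,623,963,188 bytes given.
1 GiB = 1,073,741,824 bytes
43,623,963,188 / 1,073,741,824 = 40.628 GiB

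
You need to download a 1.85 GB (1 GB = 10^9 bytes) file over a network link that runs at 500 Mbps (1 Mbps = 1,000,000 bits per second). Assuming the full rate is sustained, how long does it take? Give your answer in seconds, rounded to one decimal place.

1.85 GB = 1,850,000,000 bytes = 14,800,000,000 bits
500 Mbps = 500,000,000 bits/s
time = 14,800,000,000 / 500,000,000 = 29.6 s

29.6 seconds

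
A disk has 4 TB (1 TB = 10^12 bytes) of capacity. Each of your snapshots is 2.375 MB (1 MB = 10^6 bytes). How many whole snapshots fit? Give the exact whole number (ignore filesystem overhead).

1,684,210

Capacity: 4 TB = 4,000,000,000,000 bytes
Per item: 2.375 MB = 2,375,000 bytes
⌊4,000,000,000,000 / 2,375,000⌋ = 1,684,210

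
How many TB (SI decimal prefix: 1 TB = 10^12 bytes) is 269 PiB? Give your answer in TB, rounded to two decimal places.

302,867.07 TB

269 PiB = 269 × 2^50 bytes = 302,867,074,940,665,856 bytes
1 TB = 1,000,000,000,000 bytes
302,867,074,940,665,856 / 1,000,000,000,000 = 302,867.07 TB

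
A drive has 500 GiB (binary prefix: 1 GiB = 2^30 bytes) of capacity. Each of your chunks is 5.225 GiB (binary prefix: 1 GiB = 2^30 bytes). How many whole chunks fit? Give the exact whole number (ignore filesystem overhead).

Capacity: 500 GiB = 536,870,912,000 bytes
Per item: 5.225 GiB = 5,610,301,030.4 bytes
⌊536,870,912,000 / 5,610,301,030.4⌋ = 95

95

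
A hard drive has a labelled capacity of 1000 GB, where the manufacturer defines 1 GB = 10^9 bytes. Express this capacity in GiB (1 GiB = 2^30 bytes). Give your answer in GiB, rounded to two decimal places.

1000 GB = 1000 × 10^9 bytes = 1,000,000,000,000 bytes
1 GiB = 2^30 bytes = 1,073,741,824 bytes
1,000,000,000,000 / 1,073,741,824 = 931.32 GiB

931.32 GiB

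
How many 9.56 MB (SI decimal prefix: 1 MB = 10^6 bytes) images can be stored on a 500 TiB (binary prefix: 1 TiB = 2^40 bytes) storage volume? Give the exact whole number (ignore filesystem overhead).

57,505,838

Capacity: 500 TiB = 549,755,813,888,000 bytes
Per item: 9.56 MB = 9,560,000 bytes
⌊549,755,813,888,000 / 9,560,000⌋ = 57,505,838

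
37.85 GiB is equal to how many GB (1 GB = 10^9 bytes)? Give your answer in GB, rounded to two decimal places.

40.64 GB

37.85 GiB × 1,073,741,824 bytes/GiB = 40,641,128,038.4 bytes
1 GB = 1,000,000,000 bytes
40,641,128,038.4 / 1,000,000,000 = 40.64 GB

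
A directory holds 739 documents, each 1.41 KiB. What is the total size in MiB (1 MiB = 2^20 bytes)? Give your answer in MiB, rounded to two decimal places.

Total = 739 × 1.41 KiB = 1041.99 KiB
= 1041.99 × 1,024 bytes = 1,066,997.76 bytes
1 MiB = 1,048,576 bytes
1,066,997.76 / 1,048,576 = 1.02 MiB

1.02 MiB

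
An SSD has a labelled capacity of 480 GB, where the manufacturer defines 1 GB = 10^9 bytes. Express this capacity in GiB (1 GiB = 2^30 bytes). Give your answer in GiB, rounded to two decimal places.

480 GB = 480 × 10^9 bytes = 480,000,000,000 bytes
1 GiB = 2^30 bytes = 1,073,741,824 bytes
480,000,000,000 / 1,073,741,824 = 447.03 GiB

447.03 GiB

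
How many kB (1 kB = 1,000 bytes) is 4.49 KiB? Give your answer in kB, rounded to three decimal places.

4.598 kB

4.49 KiB × 1,024 bytes/KiB = 4,597.76 bytes
1 kB = 1,000 bytes
4,597.76 / 1,000 = 4.598 kB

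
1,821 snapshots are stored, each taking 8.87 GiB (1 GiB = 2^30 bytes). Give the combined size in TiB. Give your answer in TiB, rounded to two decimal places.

15.77 TiB

Total = 1,821 × 8.87 GiB = 16152.27 GiB
= 16152.27 × 1,073,741,824 bytes = 17,343,367,851,540.48 bytes
1 TiB = 1,099,511,627,776 bytes
17,343,367,851,540.48 / 1,099,511,627,776 = 15.77 TiB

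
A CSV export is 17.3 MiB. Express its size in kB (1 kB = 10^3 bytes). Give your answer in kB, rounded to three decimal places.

18,140.365 kB

17.3 MiB = 17.3 × 2^20 bytes = 18,140,364.8 bytes
1 kB = 10^3 bytes = 1,000 bytes
18,140,364.8 / 1,000 = 18,140.365 kB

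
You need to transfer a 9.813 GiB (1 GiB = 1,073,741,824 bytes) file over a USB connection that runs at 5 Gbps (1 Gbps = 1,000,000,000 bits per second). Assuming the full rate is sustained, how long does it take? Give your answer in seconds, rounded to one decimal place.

16.9 seconds

9.813 GiB = 10,536,628,518.912 bytes = 84,293,028,151.296 bits
5 Gbps = 5,000,000,000 bits/s
time = 84,293,028,151.296 / 5,000,000,000 = 16.9 s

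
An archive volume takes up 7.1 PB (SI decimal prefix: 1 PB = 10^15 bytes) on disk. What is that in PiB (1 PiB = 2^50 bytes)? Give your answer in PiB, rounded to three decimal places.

6.306 PiB

7.1 PB = 7.1 × 10^15 bytes = 7,100,000,000,000,000 bytes
1 PiB = 2^50 bytes = 1,125,899,906,842,624 bytes
7,100,000,000,000,000 / 1,125,899,906,842,624 = 6.306 PiB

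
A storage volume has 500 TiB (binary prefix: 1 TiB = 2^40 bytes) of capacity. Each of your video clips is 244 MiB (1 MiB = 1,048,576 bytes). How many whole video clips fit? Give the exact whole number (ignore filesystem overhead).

2,148,721

Capacity: 500 TiB = 549,755,813,888,000 bytes
Per item: 244 MiB = 255,852,544 bytes
⌊549,755,813,888,000 / 255,852,544⌋ = 2,148,721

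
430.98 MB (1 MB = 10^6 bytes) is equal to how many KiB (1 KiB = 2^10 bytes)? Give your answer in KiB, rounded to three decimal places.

430.98 MB × 1,000,000 bytes/MB = 430,980,000 bytes
1 KiB = 2^10 bytes = 1,024 bytes
430,980,000 / 1,024 = 420,878.906 KiB

420,878.906 KiB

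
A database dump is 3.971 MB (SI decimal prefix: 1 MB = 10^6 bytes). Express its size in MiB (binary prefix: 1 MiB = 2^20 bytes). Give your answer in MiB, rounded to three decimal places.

3.971 MB = 3.971 × 10^6 bytes = 3,971,000 bytes
1 MiB = 2^20 bytes = 1,048,576 bytes
3,971,000 / 1,048,576 = 3.787 MiB

3.787 MiB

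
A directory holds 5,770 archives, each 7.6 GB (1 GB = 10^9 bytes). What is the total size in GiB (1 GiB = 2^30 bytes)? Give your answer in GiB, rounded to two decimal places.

Total = 5,770 × 7.6 GB = 43,852 GB
= 43,852 × 1,000,000,000 bytes = 43,852,000,000,000 bytes
1 GiB = 1,073,741,824 bytes
43,852,000,000,000 / 1,073,741,824 = 40,840.36 GiB

40,840.36 GiB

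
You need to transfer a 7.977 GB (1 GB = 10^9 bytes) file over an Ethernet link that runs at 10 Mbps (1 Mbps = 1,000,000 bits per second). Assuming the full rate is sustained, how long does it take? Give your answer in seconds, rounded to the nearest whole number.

6,382 seconds

7.977 GB = 7,977,000,000 bytes = 63,816,000,000 bits
10 Mbps = 10,000,000 bits/s
time = 63,816,000,000 / 10,000,000 = 6,382 s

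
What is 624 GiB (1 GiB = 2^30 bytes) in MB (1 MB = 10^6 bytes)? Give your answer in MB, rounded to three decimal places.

624 GiB = 624 × 2^30 bytes = 670,014,898,176 bytes
1 MB = 1,000,000 bytes
670,014,898,176 / 1,000,000 = 670,014.898 MB

670,014.898 MB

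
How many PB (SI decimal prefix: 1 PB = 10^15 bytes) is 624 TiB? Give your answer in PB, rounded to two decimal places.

0.69 PB

624 TiB = 624 × 2^40 bytes = 686,095,255,732,224 bytes
1 PB = 10^15 bytes = 1,000,000,000,000,000 bytes
686,095,255,732,224 / 1,000,000,000,000,000 = 0.69 PB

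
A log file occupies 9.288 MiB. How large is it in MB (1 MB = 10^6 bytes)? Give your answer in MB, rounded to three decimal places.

9.739 MB

9.288 MiB = 9.288 × 2^20 bytes = 9,739,173.888 bytes
1 MB = 1,000,000 bytes
9,739,173.888 / 1,000,000 = 9.739 MB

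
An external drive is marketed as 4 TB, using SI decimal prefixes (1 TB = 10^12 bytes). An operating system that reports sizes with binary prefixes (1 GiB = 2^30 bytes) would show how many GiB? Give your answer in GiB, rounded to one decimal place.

4 TB = 4 × 10^12 bytes = 4,000,000,000,000 bytes
1 GiB = 2^30 bytes = 1,073,741,824 bytes
4,000,000,000,000 / 1,073,741,824 = 3,725.3 GiB

3,725.3 GiB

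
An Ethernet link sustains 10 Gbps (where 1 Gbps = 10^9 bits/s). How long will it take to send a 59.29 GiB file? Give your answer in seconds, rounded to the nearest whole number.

59.29 GiB = 63,662,152,744.96 bytes = 509,297,221,959.68 bits
10 Gbps = 10,000,000,000 bits/s
time = 509,297,221,959.68 / 10,000,000,000 = 51 s

51 seconds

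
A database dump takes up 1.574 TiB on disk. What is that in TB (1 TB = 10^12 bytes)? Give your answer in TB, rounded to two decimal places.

1.574 TiB = 1.574 × 2^40 bytes = 1,730,631,302,119.424 bytes
1 TB = 10^12 bytes = 1,000,000,000,000 bytes
1,730,631,302,119.424 / 1,000,000,000,000 = 1.73 TB

1.73 TB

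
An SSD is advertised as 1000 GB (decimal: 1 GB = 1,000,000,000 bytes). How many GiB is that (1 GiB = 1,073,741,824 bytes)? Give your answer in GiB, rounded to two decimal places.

1000 GB × 1,000,000,000 bytes/GB = 1,000,000,000,000 bytes
1 GiB = 1,073,741,824 bytes
1,000,000,000,000 / 1,073,741,824 = 931.32 GiB

931.32 GiB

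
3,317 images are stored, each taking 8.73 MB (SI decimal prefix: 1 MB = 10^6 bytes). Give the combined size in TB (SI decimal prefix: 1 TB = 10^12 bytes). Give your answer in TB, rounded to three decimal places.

Total = 3,317 × 8.73 MB = 28957.41 MB
= 28957.41 × 1,000,000 bytes = 28,957,410,000 bytes
1 TB = 1,000,000,000,000 bytes
28,957,410,000 / 1,000,000,000,000 = 0.029 TB

0.029 TB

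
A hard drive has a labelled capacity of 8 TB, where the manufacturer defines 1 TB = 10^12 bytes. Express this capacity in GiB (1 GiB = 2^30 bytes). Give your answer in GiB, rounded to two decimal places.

8 TB = 8 × 10^12 bytes = 8,000,000,000,000 bytes
1 GiB = 1,073,741,824 bytes
8,000,000,000,000 / 1,073,741,824 = 7,450.58 GiB

7,450.58 GiB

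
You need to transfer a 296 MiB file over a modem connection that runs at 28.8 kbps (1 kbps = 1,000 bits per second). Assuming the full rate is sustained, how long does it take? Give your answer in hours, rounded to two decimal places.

23.95 hours

296 MiB = 310,378,496 bytes = 2,483,027,968 bits
28.8 kbps = 28,800 bits/s
time = 2,483,027,968 / 28,800 = 86,216.2489 s
86,216.2489 s / 3600 = 23.95 hours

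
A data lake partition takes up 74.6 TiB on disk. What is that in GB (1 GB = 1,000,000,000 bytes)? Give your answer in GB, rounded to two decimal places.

82,023.57 GB

74.6 TiB = 74.6 × 2^40 bytes = 82,023,567,432,089.6 bytes
1 GB = 10^9 bytes = 1,000,000,000 bytes
82,023,567,432,089.6 / 1,000,000,000 = 82,023.57 GB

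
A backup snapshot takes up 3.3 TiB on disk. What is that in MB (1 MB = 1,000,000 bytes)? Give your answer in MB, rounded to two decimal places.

3,628,388.37 MB

3.3 TiB × 1,099,511,627,776 bytes/TiB = 3,628,388,371,660.8 bytes
1 MB = 1,000,000 bytes
3,628,388,371,660.8 / 1,000,000 = 3,628,388.37 MB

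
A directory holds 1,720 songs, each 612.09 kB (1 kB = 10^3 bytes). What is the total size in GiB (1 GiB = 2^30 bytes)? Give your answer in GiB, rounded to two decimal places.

Total = 1,720 × 612.09 kB = 1052794.8 kB
= 1052794.8 × 1,000 bytes = 1,052,794,800 bytes
1 GiB = 1,073,741,824 bytes
1,052,794,800 / 1,073,741,824 = 0.98 GiB

0.98 GiB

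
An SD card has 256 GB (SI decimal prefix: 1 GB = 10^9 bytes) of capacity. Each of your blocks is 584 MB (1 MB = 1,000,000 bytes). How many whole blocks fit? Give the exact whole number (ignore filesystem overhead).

Capacity: 256 GB = 256,000,000,000 bytes
Per item: 584 MB = 584,000,000 bytes
⌊256,000,000,000 / 584,000,000⌋ = 438

438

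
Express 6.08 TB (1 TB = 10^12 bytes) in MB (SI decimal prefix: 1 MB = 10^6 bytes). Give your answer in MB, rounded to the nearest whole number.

6,080,000 MB

6.08 TB × 1,000,000,000,000 bytes/TB = 6,080,000,000,000 bytes
1 MB = 1,000,000 bytes
6,080,000,000,000 / 1,000,000 = 6,080,000 MB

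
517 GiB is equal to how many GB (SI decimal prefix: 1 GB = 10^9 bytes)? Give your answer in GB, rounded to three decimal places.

517 GiB × 1,073,741,824 bytes/GiB = 555,124,523,008 bytes
1 GB = 1,000,000,000 bytes
555,124,523,008 / 1,000,000,000 = 555.125 GB

555.125 GB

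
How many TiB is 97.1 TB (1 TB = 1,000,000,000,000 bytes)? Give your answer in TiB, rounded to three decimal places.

97.1 TB × 1,000,000,000,000 bytes/TB = 97,100,000,000,000 bytes
1 TiB = 2^40 bytes = 1,099,511,627,776 bytes
97,100,000,000,000 / 1,099,511,627,776 = 88.312 TiB

88.312 TiB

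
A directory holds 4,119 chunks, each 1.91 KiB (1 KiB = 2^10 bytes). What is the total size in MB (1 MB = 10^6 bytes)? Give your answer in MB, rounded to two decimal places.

8.06 MB

Total = 4,119 × 1.91 KiB = 7867.29 KiB
= 7867.29 × 1,024 bytes = 8,056,104.96 bytes
1 MB = 1,000,000 bytes
8,056,104.96 / 1,000,000 = 8.06 MB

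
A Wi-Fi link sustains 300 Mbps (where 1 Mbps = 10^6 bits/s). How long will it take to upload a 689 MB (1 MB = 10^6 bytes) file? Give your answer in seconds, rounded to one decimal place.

689 MB = 689,000,000 bytes = 5,512,000,000 bits
300 Mbps = 300,000,000 bits/s
time = 5,512,000,000 / 300,000,000 = 18.4 s

18.4 seconds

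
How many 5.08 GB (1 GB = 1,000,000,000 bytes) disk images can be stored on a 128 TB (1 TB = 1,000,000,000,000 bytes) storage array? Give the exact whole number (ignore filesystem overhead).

25,196

Capacity: 128 TB = 128,000,000,000,000 bytes
Per item: 5.08 GB = 5,080,000,000 bytes
⌊128,000,000,000,000 / 5,080,000,000⌋ = 25,196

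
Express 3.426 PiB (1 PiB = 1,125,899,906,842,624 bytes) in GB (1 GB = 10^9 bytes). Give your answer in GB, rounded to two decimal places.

3.426 PiB = 3.426 × 2^50 bytes = 3,857,333,080,842,829.824 bytes
1 GB = 10^9 bytes = 1,000,000,000 bytes
3,857,333,080,842,829.824 / 1,000,000,000 = 3,857,333.08 GB

3,857,333.08 GB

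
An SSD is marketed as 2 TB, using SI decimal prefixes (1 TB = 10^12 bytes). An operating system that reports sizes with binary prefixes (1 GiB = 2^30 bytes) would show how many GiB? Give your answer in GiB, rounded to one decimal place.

1,862.6 GiB

2 TB = 2 × 10^12 bytes = 2,000,000,000,000 bytes
1 GiB = 2^30 bytes = 1,073,741,824 bytes
2,000,000,000,000 / 1,073,741,824 = 1,862.6 GiB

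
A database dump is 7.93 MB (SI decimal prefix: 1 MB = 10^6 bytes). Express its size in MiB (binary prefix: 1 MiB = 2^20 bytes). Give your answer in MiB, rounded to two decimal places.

7.93 MB × 1,000,000 bytes/MB = 7,930,000 bytes
1 MiB = 2^20 bytes = 1,048,576 bytes
7,930,000 / 1,048,576 = 7.56 MiB

7.56 MiB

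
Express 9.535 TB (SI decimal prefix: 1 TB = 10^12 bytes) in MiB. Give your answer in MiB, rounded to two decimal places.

9,093,284.61 MiB

9.535 TB = 9.535 × 10^12 bytes = 9,535,000,000,000 bytes
1 MiB = 1,048,576 bytes
9,535,000,000,000 / 1,048,576 = 9,093,284.61 MiB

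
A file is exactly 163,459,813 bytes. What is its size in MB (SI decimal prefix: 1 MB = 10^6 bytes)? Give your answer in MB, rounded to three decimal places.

163.460 MB

163,459,813 bytes given.
1 MB = 1,000,000 bytes
163,459,813 / 1,000,000 = 163.460 MB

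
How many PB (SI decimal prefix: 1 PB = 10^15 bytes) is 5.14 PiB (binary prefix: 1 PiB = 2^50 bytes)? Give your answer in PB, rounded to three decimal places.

5.14 PiB = 5.14 × 2^50 bytes = 5,787,125,521,171,087.36 bytes
1 PB = 1,000,000,000,000,000 bytes
5,787,125,521,171,087.36 / 1,000,000,000,000,000 = 5.787 PB

5.787 PB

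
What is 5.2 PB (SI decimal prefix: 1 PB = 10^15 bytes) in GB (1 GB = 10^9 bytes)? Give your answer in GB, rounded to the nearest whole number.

5,200,000 GB

5.2 PB = 5.2 × 10^15 bytes = 5,200,000,000,000,000 bytes
1 GB = 10^9 bytes = 1,000,000,000 bytes
5,200,000,000,000,000 / 1,000,000,000 = 5,200,000 GB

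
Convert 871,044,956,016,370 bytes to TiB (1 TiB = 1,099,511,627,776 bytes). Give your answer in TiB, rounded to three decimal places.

871,044,956,016,370 bytes given.
1 TiB = 2^40 bytes = 1,099,511,627,776 bytes
871,044,956,016,370 / 1,099,511,627,776 = 792.211 TiB

792.211 TiB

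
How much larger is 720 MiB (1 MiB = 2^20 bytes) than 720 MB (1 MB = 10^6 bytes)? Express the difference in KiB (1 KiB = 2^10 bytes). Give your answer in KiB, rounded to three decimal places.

720 MiB = 720 × 1,048,576 = 754,974,720 bytes
720 MB = 720 × 1,000,000 = 720,000,000 bytes
difference = 34,974,720 bytes
34,974,720 / 1,024 = 34,155.000 KiB

34,155.000 KiB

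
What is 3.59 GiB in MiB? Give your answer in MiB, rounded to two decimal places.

3.59 GiB = 3.59 × 2^30 bytes = 3,854,733,148.16 bytes
1 MiB = 2^20 bytes = 1,048,576 bytes
3,854,733,148.16 / 1,048,576 = 3,676.16 MiB

3,676.16 MiB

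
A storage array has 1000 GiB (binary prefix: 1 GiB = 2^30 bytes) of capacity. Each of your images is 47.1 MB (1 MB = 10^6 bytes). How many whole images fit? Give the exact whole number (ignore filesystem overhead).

22,797

Capacity: 1000 GiB = 1,073,741,824,000 bytes
Per item: 47.1 MB = 47,100,000 bytes
⌊1,073,741,824,000 / 47,100,000⌋ = 22,797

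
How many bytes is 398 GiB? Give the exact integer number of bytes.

398 × 1,073,741,824 = 427,349,245,952 bytes  (1 GiB = 2^30 bytes)

427,349,245,952 bytes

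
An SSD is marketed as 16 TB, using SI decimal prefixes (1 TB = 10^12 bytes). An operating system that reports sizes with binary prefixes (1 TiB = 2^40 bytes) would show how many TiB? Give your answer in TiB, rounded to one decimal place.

16 TB = 16 × 10^12 bytes = 16,000,000,000,000 bytes
1 TiB = 2^40 bytes = 1,099,511,627,776 bytes
16,000,000,000,000 / 1,099,511,627,776 = 14.6 TiB

14.6 TiB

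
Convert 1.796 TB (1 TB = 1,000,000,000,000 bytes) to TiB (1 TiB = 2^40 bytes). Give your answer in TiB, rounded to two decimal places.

1.63 TiB

1.796 TB = 1.796 × 10^12 bytes = 1,796,000,000,000 bytes
1 TiB = 2^40 bytes = 1,099,511,627,776 bytes
1,796,000,000,000 / 1,099,511,627,776 = 1.63 TiB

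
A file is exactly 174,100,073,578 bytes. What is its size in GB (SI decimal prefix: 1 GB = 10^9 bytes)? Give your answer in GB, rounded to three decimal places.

174,100,073,578 bytes given.
1 GB = 1,000,000,000 bytes
174,100,073,578 / 1,000,000,000 = 174.100 GB

174.100 GB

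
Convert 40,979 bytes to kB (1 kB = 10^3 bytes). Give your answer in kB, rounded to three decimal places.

40.979 kB

40,979 bytes given.
1 kB = 10^3 bytes = 1,000 bytes
40,979 / 1,000 = 40.979 kB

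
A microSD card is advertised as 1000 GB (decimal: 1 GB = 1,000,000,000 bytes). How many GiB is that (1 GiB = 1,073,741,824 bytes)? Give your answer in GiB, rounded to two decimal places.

1000 GB = 1000 × 10^9 bytes = 1,000,000,000,000 bytes
1 GiB = 1,073,741,824 bytes
1,000,000,000,000 / 1,073,741,824 = 931.32 GiB

931.32 GiB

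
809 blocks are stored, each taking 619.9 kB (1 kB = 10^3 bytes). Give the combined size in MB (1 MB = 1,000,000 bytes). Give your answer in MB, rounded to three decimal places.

Total = 809 × 619.9 kB = 501499.1 kB
= 501499.1 × 1,000 bytes = 501,499,100 bytes
1 MB = 1,000,000 bytes
501,499,100 / 1,000,000 = 501.499 MB

501.499 MB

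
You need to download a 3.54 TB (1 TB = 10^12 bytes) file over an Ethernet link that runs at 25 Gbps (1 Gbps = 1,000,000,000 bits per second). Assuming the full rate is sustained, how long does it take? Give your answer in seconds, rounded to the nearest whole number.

3.54 TB = 3,540,000,000,000 bytes = 28,320,000,000,000 bits
25 Gbps = 25,000,000,000 bits/s
time = 28,320,000,000,000 / 25,000,000,000 = 1,133 s

1,133 seconds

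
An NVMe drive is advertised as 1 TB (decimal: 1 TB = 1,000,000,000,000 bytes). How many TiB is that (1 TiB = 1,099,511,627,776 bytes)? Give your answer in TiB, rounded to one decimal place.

0.9 TiB

1 TB = 1 × 10^12 bytes = 1,000,000,000,000 bytes
1 TiB = 1,099,511,627,776 bytes
1,000,000,000,000 / 1,099,511,627,776 = 0.9 TiB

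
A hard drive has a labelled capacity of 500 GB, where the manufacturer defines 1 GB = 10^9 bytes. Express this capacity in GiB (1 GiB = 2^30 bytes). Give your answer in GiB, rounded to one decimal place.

500 GB = 500 × 10^9 bytes = 500,000,000,000 bytes
1 GiB = 1,073,741,824 bytes
500,000,000,000 / 1,073,741,824 = 465.7 GiB

465.7 GiB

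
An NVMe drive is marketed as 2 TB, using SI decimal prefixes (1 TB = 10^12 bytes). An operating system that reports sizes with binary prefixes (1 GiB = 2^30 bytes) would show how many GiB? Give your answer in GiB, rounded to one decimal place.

2 TB = 2 × 10^12 bytes = 2,000,000,000,000 bytes
1 GiB = 1,073,741,824 bytes
2,000,000,000,000 / 1,073,741,824 = 1,862.6 GiB

1,862.6 GiB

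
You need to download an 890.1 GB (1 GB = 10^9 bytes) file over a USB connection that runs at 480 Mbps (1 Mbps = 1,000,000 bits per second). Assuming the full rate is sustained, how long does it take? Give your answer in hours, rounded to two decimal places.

890.1 GB = 890,100,000,000 bytes = 7,120,800,000,000 bits
480 Mbps = 480,000,000 bits/s
time = 7,120,800,000,000 / 480,000,000 = 14,835.0000 s
14,835.0000 s / 3600 = 4.12 hours

4.12 hours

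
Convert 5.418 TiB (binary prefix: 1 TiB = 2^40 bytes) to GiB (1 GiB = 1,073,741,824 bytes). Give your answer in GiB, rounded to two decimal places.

5,548.03 GiB

5.418 TiB = 5.418 × 2^40 bytes = 5,957,153,999,290.368 bytes
1 GiB = 2^30 bytes = 1,073,741,824 bytes
5,957,153,999,290.368 / 1,073,741,824 = 5,548.03 GiB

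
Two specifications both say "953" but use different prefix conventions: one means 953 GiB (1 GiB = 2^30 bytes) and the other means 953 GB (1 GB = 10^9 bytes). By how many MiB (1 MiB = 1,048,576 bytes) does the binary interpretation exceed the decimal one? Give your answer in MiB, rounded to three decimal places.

953 GiB = 953 × 1,073,741,824 = 1,023,275,958,272 bytes
953 GB = 953 × 1,000,000,000 = 953,000,000,000 bytes
difference = 70,275,958,272 bytes
70,275,958,272 / 1,048,576 = 67,020.376 MiB

67,020.376 MiB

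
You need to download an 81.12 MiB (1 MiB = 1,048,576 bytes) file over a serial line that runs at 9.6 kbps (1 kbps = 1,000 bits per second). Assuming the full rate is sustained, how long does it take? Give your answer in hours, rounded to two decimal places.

19.69 hours

81.12 MiB = 85,060,485.12 bytes = 680,483,880.96 bits
9.6 kbps = 9,600 bits/s
time = 680,483,880.96 / 9,600 = 70,883.7376 s
70,883.7376 s / 3600 = 19.69 hours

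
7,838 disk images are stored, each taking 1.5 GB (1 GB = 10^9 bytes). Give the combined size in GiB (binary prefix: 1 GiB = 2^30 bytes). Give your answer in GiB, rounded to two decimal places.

Total = 7,838 × 1.5 GB = 11,757 GB
= 11,757 × 1,000,000,000 bytes = 11,757,000,000,000 bytes
1 GiB = 1,073,741,824 bytes
11,757,000,000,000 / 1,073,741,824 = 10,949.56 GiB

10,949.56 GiB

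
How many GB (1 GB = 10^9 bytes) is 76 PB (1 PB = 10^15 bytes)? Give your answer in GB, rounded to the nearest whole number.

76 PB × 1,000,000,000,000,000 bytes/PB = 76,000,000,000,000,000 bytes
1 GB = 1,000,000,000 bytes
76,000,000,000,000,000 / 1,000,000,000 = 76,000,000 GB

76,000,000 GB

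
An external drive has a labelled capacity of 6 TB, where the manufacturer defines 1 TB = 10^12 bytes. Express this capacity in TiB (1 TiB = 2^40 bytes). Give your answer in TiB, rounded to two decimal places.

6 TB × 1,000,000,000,000 bytes/TB = 6,000,000,000,000 bytes
1 TiB = 1,099,511,627,776 bytes
6,000,000,000,000 / 1,099,511,627,776 = 5.46 TiB

5.46 TiB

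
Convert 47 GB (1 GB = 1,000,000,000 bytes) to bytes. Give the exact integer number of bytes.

47,000,000,000 bytes

47 × 1,000,000,000 = 47,000,000,000 bytes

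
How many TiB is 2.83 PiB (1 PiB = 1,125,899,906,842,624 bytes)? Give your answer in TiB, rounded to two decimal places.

2.83 PiB = 2.83 × 2^50 bytes = 3,186,296,736,364,625.92 bytes
1 TiB = 2^40 bytes = 1,099,511,627,776 bytes
3,186,296,736,364,625.92 / 1,099,511,627,776 = 2,897.92 TiB

2,897.92 TiB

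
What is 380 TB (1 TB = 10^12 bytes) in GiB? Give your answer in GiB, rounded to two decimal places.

353,902.58 GiB

380 TB = 380 × 10^12 bytes = 380,000,000,000,000 bytes
1 GiB = 2^30 bytes = 1,073,741,824 bytes
380,000,000,000,000 / 1,073,741,824 = 353,902.58 GiB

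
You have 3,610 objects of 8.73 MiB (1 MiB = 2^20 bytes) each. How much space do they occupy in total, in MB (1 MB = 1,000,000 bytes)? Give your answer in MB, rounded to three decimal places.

Total = 3,610 × 8.73 MiB = 31515.3 MiB
= 31515.3 × 1,048,576 bytes = 33,046,187,212.8 bytes
1 MB = 1,000,000 bytes
33,046,187,212.8 / 1,000,000 = 33,046.187 MB

33,046.187 MB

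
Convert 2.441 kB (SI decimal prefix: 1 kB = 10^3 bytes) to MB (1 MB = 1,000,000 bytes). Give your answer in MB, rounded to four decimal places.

2.441 kB = 2.441 × 10^3 bytes = 2,441 bytes
1 MB = 10^6 bytes = 1,000,000 bytes
2,441 / 1,000,000 = 0.0024 MB

0.0024 MB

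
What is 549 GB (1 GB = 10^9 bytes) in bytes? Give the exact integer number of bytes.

549 × 1,000,000,000 = 549,000,000,000 bytes

549,000,000,000 bytes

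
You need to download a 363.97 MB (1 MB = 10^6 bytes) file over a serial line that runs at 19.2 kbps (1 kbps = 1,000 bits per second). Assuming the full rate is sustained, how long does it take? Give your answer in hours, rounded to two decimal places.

363.97 MB = 363,970,000 bytes = 2,911,760,000 bits
19.2 kbps = 19,200 bits/s
time = 2,911,760,000 / 19,200 = 151,654.1667 s
151,654.1667 s / 3600 = 42.13 hours

42.13 hours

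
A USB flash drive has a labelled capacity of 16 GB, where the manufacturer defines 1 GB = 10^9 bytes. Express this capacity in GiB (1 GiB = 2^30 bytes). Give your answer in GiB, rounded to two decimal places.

16 GB = 16 × 10^9 bytes = 16,000,000,000 bytes
1 GiB = 1,073,741,824 bytes
16,000,000,000 / 1,073,741,824 = 14.90 GiB

14.90 GiB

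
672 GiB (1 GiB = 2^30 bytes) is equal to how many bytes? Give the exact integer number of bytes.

672 × 1,073,741,824 = 721,554,505,728 bytes  (1 GiB = 2^30 bytes)

721,554,505,728 bytes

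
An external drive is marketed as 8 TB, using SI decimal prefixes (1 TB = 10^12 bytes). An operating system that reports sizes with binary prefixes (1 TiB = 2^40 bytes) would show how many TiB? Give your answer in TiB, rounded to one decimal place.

8 TB = 8 × 10^12 bytes = 8,000,000,000,000 bytes
1 TiB = 2^40 bytes = 1,099,511,627,776 bytes
8,000,000,000,000 / 1,099,511,627,776 = 7.3 TiB

7.3 TiB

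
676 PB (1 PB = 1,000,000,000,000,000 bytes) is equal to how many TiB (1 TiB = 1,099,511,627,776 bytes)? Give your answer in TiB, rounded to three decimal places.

676 PB = 676 × 10^15 bytes = 676,000,000,000,000,000 bytes
1 TiB = 2^40 bytes = 1,099,511,627,776 bytes
676,000,000,000,000,000 / 1,099,511,627,776 = 614,818.418 TiB

614,818.418 TiB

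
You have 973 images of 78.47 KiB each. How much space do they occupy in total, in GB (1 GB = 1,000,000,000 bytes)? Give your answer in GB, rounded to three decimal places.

0.078 GB

Total = 973 × 78.47 KiB = 76351.31 KiB
= 76351.31 × 1,024 bytes = 78,183,741.44 bytes
1 GB = 1,000,000,000 bytes
78,183,741.44 / 1,000,000,000 = 0.078 GB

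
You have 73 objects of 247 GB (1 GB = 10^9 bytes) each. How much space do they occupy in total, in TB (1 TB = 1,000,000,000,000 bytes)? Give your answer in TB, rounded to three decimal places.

18.031 TB

Total = 73 × 247 GB = 18,031 GB
= 18,031 × 1,000,000,000 bytes = 18,031,000,000,000 bytes
1 TB = 1,000,000,000,000 bytes
18,031,000,000,000 / 1,000,000,000,000 = 18.031 TB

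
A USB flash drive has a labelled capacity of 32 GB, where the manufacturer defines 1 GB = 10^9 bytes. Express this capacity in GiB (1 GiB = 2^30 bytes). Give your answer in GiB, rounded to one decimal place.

32 GB × 1,000,000,000 bytes/GB = 32,000,000,000 bytes
1 GiB = 1,073,741,824 bytes
32,000,000,000 / 1,073,741,824 = 29.8 GiB

29.8 GiB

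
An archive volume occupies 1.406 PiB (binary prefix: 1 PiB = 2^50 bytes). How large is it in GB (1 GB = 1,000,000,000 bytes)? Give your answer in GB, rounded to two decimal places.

1.406 PiB = 1.406 × 2^50 bytes = 1,583,015,269,020,729.344 bytes
1 GB = 10^9 bytes = 1,000,000,000 bytes
1,583,015,269,020,729.344 / 1,000,000,000 = 1,583,015.27 GB

1,583,015.27 GB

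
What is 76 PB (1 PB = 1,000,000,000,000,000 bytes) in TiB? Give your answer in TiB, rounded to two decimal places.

69,121.60 TiB

76 PB × 1,000,000,000,000,000 bytes/PB = 76,000,000,000,000,000 bytes
1 TiB = 1,099,511,627,776 bytes
76,000,000,000,000,000 / 1,099,511,627,776 = 69,121.60 TiB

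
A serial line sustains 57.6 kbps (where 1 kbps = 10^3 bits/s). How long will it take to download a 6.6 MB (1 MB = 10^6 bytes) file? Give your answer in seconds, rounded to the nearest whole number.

6.6 MB = 6,600,000 bytes = 52,800,000 bits
57.6 kbps = 57,600 bits/s
time = 52,800,000 / 57,600 = 917 s

917 seconds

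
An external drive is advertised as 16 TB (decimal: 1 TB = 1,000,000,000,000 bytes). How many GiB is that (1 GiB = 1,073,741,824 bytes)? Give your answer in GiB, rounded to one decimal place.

16 TB × 1,000,000,000,000 bytes/TB = 16,000,000,000,000 bytes
1 GiB = 1,073,741,824 bytes
16,000,000,000,000 / 1,073,741,824 = 14,901.2 GiB

14,901.2 GiB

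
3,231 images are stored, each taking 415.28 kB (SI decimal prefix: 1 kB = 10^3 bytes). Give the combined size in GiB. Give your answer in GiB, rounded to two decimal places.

1.25 GiB

Total = 3,231 × 415.28 kB = 1341769.68 kB
= 1341769.68 × 1,000 bytes = 1,341,769,680 bytes
1 GiB = 1,073,741,824 bytes
1,341,769,680 / 1,073,741,824 = 1.25 GiB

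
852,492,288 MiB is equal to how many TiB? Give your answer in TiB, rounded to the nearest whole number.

852,492,288 MiB × 1,048,576 bytes/MiB = 893,902,953,381,888 bytes
1 TiB = 1,099,511,627,776 bytes
893,902,953,381,888 / 1,099,511,627,776 = 813 TiB

813 TiB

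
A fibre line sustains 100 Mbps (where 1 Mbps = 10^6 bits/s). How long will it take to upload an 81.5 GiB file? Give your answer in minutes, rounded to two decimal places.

116.68 minutes

81.5 GiB = 87,509,958,656 bytes = 700,079,669,248 bits
100 Mbps = 100,000,000 bits/s
time = 700,079,669,248 / 100,000,000 = 7,000.797 s
7,000.797 s / 60 = 116.68 minutes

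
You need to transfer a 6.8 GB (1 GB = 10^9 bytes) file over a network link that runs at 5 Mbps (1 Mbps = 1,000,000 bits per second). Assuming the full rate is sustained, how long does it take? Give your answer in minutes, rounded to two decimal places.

181.33 minutes

6.8 GB = 6,800,000,000 bytes = 54,400,000,000 bits
5 Mbps = 5,000,000 bits/s
time = 54,400,000,000 / 5,000,000 = 10,880.000 s
10,880.000 s / 60 = 181.33 minutes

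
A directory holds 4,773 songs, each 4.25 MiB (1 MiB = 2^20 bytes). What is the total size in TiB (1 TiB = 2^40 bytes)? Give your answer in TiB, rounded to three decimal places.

0.019 TiB

Total = 4,773 × 4.25 MiB = 20285.25 MiB
= 20285.25 × 1,048,576 bytes = 21,270,626,304 bytes
1 TiB = 1,099,511,627,776 bytes
21,270,626,304 / 1,099,511,627,776 = 0.019 TiB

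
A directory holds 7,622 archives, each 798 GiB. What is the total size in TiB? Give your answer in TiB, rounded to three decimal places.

Total = 7,622 × 798 GiB = 6,082,356 GiB
= 6,082,356 × 1,073,741,824 bytes = 6,530,880,025,657,344 bytes
1 TiB = 1,099,511,627,776 bytes
6,530,880,025,657,344 / 1,099,511,627,776 = 5,939.801 TiB

5,939.801 TiB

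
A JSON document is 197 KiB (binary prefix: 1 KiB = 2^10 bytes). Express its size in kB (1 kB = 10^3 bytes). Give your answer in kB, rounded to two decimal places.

201.73 kB

197 KiB × 1,024 bytes/KiB = 201,728 bytes
1 kB = 10^3 bytes = 1,000 bytes
201,728 / 1,000 = 201.73 kB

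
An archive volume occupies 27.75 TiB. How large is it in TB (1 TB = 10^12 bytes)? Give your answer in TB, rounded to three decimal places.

27.75 TiB × 1,099,511,627,776 bytes/TiB = 30,511,447,670,784 bytes
1 TB = 10^12 bytes = 1,000,000,000,000 bytes
30,511,447,670,784 / 1,000,000,000,000 = 30.511 TB

30.511 TB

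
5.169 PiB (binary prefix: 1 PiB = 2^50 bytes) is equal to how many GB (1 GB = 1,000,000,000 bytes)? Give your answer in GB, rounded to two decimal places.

5.169 PiB = 5.169 × 2^50 bytes = 5,819,776,618,469,523.456 bytes
1 GB = 10^9 bytes = 1,000,000,000 bytes
5,819,776,618,469,523.456 / 1,000,000,000 = 5,819,776.62 GB

5,819,776.62 GB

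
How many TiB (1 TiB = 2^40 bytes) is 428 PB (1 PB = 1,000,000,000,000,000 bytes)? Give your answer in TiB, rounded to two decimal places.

428 PB × 1,000,000,000,000,000 bytes/PB = 428,000,000,000,000,000 bytes
1 TiB = 1,099,511,627,776 bytes
428,000,000,000,000,000 / 1,099,511,627,776 = 389,263.73 TiB

389,263.73 TiB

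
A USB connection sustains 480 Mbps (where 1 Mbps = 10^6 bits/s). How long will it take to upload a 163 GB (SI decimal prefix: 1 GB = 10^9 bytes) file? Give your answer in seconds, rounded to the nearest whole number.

163 GB = 163,000,000,000 bytes = 1,304,000,000,000 bits
480 Mbps = 480,000,000 bits/s
time = 1,304,000,000,000 / 480,000,000 = 2,717 s

2,717 seconds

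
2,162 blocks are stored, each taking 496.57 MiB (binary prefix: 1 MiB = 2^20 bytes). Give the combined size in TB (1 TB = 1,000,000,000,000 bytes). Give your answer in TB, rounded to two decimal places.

1.13 TB

Total = 2,162 × 496.57 MiB = 1073584.34 MiB
= 1073584.34 × 1,048,576 bytes = 1,125,734,772,899.84 bytes
1 TB = 1,000,000,000,000 bytes
1,125,734,772,899.84 / 1,000,000,000,000 = 1.13 TB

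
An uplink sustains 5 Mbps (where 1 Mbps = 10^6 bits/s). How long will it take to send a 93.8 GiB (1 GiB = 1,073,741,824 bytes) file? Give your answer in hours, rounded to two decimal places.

44.76 hours

93.8 GiB = 100,716,983,091.2 bytes = 805,735,864,729.6 bits
5 Mbps = 5,000,000 bits/s
time = 805,735,864,729.6 / 5,000,000 = 161,147.1729 s
161,147.1729 s / 3600 = 44.76 hours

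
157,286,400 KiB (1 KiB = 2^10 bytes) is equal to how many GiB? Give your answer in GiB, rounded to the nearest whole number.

150 GiB

157,286,400 KiB = 157,286,400 × 2^10 bytes = 161,061,273,600 bytes
1 GiB = 1,073,741,824 bytes
161,061,273,600 / 1,073,741,824 = 150 GiB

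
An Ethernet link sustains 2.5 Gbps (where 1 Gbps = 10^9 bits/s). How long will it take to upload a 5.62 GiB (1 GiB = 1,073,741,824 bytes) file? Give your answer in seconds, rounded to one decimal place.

5.62 GiB = 6,034,429,050.88 bytes = 48,275,432,407.04 bits
2.5 Gbps = 2,500,000,000 bits/s
time = 48,275,432,407.04 / 2,500,000,000 = 19.3 s

19.3 seconds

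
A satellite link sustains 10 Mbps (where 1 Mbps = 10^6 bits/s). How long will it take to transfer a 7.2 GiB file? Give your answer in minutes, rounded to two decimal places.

103.08 minutes

7.2 GiB = 7,730,941,132.8 bytes = 61,847,529,062.4 bits
10 Mbps = 10,000,000 bits/s
time = 61,847,529,062.4 / 10,000,000 = 6,184.753 s
6,184.753 s / 60 = 103.08 minutes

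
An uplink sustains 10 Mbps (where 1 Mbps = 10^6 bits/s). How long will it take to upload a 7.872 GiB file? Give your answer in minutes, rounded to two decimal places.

112.70 minutes

7.872 GiB = 8,452,495,638.528 bytes = 67,619,965,108.224 bits
10 Mbps = 10,000,000 bits/s
time = 67,619,965,108.224 / 10,000,000 = 6,761.997 s
6,761.997 s / 60 = 112.70 minutes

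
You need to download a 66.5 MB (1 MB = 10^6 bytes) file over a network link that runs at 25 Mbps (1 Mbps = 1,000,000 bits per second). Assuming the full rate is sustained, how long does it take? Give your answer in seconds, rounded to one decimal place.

66.5 MB = 66,500,000 bytes = 532,000,000 bits
25 Mbps = 25,000,000 bits/s
time = 532,000,000 / 25,000,000 = 21.3 s

21.3 seconds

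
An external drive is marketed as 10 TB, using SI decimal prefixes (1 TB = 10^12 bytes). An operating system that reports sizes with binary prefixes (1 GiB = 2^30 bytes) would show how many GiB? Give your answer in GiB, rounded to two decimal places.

9,313.23 GiB

10 TB = 10 × 10^12 bytes = 10,000,000,000,000 bytes
1 GiB = 2^30 bytes = 1,073,741,824 bytes
10,000,000,000,000 / 1,073,741,824 = 9,313.23 GiB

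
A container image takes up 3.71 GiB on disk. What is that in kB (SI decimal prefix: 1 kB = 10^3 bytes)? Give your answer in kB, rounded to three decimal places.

3,983,582.167 kB

3.71 GiB = 3.71 × 2^30 bytes = 3,983,582,167.04 bytes
1 kB = 10^3 bytes = 1,000 bytes
3,983,582,167.04 / 1,000 = 3,983,582.167 kB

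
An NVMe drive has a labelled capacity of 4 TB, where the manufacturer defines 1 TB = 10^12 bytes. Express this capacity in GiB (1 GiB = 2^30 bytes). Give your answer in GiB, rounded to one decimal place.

3,725.3 GiB

4 TB × 1,000,000,000,000 bytes/TB = 4,000,000,000,000 bytes
1 GiB = 1,073,741,824 bytes
4,000,000,000,000 / 1,073,741,824 = 3,725.3 GiB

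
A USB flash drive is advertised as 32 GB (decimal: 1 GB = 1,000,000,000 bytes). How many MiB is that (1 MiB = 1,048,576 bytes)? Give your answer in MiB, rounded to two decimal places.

30,517.58 MiB

32 GB × 1,000,000,000 bytes/GB = 32,000,000,000 bytes
1 MiB = 1,048,576 bytes
32,000,000,000 / 1,048,576 = 30,517.58 MiB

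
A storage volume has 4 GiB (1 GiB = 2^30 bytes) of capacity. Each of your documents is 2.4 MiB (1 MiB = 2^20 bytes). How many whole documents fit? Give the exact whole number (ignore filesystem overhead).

Capacity: 4 GiB = 4,294,967,296 bytes
Per item: 2.4 MiB = 2,516,582.4 bytes
⌊4,294,967,296 / 2,516,582.4⌋ = 1,706

1,706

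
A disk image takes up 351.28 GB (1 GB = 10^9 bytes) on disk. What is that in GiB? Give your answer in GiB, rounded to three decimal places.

351.28 GB = 351.28 × 10^9 bytes = 351,280,000,000 bytes
1 GiB = 2^30 bytes = 1,073,741,824 bytes
351,280,000,000 / 1,073,741,824 = 327.155 GiB

327.155 GiB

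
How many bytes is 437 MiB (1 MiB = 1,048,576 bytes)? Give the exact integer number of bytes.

437 × 1,048,576 = 458,227,712 bytes  (1 MiB = 2^20 bytes)

458,227,712 bytes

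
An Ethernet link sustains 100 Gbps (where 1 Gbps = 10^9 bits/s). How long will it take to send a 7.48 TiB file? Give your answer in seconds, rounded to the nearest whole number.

658 seconds

7.48 TiB = 8,224,346,975,764.48 bytes = 65,794,775,806,115.84 bits
100 Gbps = 100,000,000,000 bits/s
time = 65,794,775,806,115.84 / 100,000,000,000 = 658 s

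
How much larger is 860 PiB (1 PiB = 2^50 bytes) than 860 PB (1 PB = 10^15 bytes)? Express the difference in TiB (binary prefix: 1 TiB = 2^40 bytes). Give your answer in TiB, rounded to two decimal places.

98,474.56 TiB

860 PiB = 860 × 1,125,899,906,842,624 = 968,273,919,884,656,640 bytes
860 PB = 860 × 1,000,000,000,000,000 = 860,000,000,000,000,000 bytes
difference = 108,273,919,884,656,640 bytes
108,273,919,884,656,640 / 1,099,511,627,776 = 98,474.56 TiB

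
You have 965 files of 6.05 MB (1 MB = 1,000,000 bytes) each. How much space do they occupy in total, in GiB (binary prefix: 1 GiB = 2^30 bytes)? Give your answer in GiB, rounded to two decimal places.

Total = 965 × 6.05 MB = 5838.25 MB
= 5838.25 × 1,000,000 bytes = 5,838,250,000 bytes
1 GiB = 1,073,741,824 bytes
5,838,250,000 / 1,073,741,824 = 5.44 GiB

5.44 GiB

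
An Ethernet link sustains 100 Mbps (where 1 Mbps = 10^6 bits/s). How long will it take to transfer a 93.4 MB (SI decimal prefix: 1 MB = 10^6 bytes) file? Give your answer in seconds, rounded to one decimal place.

7.5 seconds

93.4 MB = 93,400,000 bytes = 747,200,000 bits
100 Mbps = 100,000,000 bits/s
time = 747,200,000 / 100,000,000 = 7.5 s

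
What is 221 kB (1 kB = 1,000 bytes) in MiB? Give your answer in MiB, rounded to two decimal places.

221 kB = 221 × 10^3 bytes = 221,000 bytes
1 MiB = 2^20 bytes = 1,048,576 bytes
221,000 / 1,048,576 = 0.21 MiB

0.21 MiB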